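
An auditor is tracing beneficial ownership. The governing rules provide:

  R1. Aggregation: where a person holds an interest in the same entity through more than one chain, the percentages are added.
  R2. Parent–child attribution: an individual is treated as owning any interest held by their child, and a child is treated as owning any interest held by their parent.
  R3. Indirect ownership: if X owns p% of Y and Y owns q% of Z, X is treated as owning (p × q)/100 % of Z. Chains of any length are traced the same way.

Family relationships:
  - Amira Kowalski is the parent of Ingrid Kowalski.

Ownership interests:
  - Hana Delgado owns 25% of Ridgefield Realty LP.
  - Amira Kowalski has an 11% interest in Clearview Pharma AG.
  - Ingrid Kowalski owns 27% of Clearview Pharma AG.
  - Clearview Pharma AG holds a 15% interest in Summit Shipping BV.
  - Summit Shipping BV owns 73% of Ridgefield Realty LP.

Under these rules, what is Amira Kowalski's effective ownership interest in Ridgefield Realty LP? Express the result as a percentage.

4.161%

By parent–child attribution (R2), Amira Kowalski is treated as also owning Ingrid Kowalski's interest in Clearview Pharma AG, giving 11% + 27% = 38%.
Chain via Clearview Pharma AG → Summit Shipping BV (R3): 38% × 15% × 73% = 4.161% of Ridgefield Realty LP.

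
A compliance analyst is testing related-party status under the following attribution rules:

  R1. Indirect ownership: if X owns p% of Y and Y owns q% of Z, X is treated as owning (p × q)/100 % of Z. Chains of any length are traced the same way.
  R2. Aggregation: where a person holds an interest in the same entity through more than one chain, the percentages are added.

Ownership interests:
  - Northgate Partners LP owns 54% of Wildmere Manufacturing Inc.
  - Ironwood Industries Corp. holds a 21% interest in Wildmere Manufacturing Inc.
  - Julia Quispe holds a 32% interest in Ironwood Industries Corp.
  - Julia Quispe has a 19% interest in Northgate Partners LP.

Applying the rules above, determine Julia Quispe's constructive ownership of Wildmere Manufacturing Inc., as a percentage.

Chain via Ironwood Industries Corp. (R1): 32% × 21% = 6.72% of Wildmere Manufacturing Inc.
Chain via Northgate Partners LP (R1): 19% × 54% = 10.26% of Wildmere Manufacturing Inc.
Aggregating (R2): 6.72% + 10.26% = 16.98%.

16.98%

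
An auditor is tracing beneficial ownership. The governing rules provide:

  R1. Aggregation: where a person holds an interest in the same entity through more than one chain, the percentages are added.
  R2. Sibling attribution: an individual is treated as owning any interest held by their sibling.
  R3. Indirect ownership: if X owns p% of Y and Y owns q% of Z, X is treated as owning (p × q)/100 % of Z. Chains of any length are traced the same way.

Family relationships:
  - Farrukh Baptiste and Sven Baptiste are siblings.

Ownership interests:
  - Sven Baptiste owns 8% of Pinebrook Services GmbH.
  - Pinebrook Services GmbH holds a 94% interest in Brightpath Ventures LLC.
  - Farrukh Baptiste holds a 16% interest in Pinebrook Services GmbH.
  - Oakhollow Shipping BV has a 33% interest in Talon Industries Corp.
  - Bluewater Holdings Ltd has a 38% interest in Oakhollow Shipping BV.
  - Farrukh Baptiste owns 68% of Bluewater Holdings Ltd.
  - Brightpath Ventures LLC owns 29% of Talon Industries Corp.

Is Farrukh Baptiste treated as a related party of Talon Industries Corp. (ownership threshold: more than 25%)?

By sibling attribution (R2), Farrukh Baptiste is treated as also owning Sven Baptiste's interest in Pinebrook Services GmbH, giving 16% + 8% = 24%.
Chain via Pinebrook Services GmbH → Brightpath Ventures LLC (R3): 24% × 94% × 29% = 6.5424% of Talon Industries Corp.
Chain via Bluewater Holdings Ltd → Oakhollow Shipping BV (R3): 68% × 38% × 33% = 8.5272% of Talon Industries Corp.
Aggregating (R1): 6.5424% + 8.5272% = 15.0696%.
15.0696% does not exceed the 25% threshold, so Farrukh is not a related party to Talon Industries Corp.

No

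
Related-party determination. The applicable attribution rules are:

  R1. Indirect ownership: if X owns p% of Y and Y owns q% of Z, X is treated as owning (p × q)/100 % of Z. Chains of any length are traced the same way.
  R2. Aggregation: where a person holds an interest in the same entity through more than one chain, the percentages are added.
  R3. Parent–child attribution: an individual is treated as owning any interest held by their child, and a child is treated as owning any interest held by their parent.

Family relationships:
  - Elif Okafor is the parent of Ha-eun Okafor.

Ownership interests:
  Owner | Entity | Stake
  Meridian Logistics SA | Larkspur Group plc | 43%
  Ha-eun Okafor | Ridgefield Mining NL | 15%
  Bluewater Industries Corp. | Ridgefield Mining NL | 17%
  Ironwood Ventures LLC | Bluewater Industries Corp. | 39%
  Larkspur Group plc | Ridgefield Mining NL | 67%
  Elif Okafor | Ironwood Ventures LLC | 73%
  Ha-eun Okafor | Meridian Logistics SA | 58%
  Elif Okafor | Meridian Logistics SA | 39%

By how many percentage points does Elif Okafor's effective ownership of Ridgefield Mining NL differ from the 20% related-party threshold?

27.7856

By parent–child attribution (R3), Elif Okafor is treated as also owning Ha-eun Okafor's interest in Meridian Logistics SA, giving 39% + 58% = 97%.
By parent–child attribution (R3), Elif Okafor is treated as owning Ha-eun Okafor's 15% interest in Ridgefield Mining NL.
Chain via Ironwood Ventures LLC → Bluewater Industries Corp. (R1): 73% × 39% × 17% = 4.8399% of Ridgefield Mining NL.
Chain via Meridian Logistics SA → Larkspur Group plc (R1): 97% × 43% × 67% = 27.9457% of Ridgefield Mining NL.
Direct interest in Ridgefield Mining NL: 15%.
Aggregating (R2): 4.8399% + 27.9457% + 15% = 47.7856%.
47.7856% exceeds the 20% threshold by 27.7856 percentage points.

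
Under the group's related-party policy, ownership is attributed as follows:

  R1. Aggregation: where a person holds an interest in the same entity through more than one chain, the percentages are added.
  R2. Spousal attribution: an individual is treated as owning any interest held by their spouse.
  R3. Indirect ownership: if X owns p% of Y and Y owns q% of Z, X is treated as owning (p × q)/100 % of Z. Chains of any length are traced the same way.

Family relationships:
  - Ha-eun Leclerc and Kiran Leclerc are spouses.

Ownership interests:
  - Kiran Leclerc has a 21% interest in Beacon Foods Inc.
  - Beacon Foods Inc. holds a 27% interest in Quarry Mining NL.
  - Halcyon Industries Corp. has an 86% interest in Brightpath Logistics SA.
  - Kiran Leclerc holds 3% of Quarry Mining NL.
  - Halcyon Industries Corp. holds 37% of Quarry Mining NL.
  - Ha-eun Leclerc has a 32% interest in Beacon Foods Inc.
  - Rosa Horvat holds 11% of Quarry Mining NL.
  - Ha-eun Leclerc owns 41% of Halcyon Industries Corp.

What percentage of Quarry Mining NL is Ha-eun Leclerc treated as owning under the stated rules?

32.48%

By spousal attribution (R2), Ha-eun Leclerc is treated as also owning Kiran Leclerc's interest in Beacon Foods Inc, giving 32% + 21% = 53%.
By spousal attribution (R2), Ha-eun Leclerc is treated as owning Kiran Leclerc's 3% interest in Quarry Mining NL.
Chain via Halcyon Industries Corp. (R3): 41% × 37% = 15.17% of Quarry Mining NL.
Chain via Beacon Foods Inc. (R3): 53% × 27% = 14.31% of Quarry Mining NL.
Direct interest in Quarry Mining NL: 3%.
Aggregating (R1): 15.17% + 14.31% + 3% = 32.48%.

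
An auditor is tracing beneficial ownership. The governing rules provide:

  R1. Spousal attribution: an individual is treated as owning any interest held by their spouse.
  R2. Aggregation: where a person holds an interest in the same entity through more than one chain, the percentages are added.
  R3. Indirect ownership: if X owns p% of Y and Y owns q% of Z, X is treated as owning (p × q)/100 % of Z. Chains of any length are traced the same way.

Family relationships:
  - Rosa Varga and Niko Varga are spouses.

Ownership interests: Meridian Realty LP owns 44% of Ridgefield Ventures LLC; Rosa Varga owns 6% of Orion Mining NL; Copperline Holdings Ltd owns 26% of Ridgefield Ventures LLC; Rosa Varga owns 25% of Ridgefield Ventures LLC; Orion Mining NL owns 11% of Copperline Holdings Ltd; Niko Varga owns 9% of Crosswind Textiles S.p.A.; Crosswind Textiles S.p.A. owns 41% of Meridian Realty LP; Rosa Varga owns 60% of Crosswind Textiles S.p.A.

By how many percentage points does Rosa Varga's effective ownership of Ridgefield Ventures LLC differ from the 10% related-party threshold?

By spousal attribution (R1), Rosa Varga is treated as also owning Niko Varga's interest in Crosswind Textiles S.p.A, giving 60% + 9% = 69%.
Chain via Orion Mining NL → Copperline Holdings Ltd (R3): 6% × 11% × 26% = 0.1716% of Ridgefield Ventures LLC.
Chain via Crosswind Textiles S.p.A. → Meridian Realty LP (R3): 69% × 41% × 44% = 12.4476% of Ridgefield Ventures LLC.
Direct interest in Ridgefield Ventures LLC: 25%.
Aggregating (R2): 0.1716% + 12.4476% + 25% = 37.6192%.
37.6192% exceeds the 10% threshold by 27.6192 percentage points.

27.6192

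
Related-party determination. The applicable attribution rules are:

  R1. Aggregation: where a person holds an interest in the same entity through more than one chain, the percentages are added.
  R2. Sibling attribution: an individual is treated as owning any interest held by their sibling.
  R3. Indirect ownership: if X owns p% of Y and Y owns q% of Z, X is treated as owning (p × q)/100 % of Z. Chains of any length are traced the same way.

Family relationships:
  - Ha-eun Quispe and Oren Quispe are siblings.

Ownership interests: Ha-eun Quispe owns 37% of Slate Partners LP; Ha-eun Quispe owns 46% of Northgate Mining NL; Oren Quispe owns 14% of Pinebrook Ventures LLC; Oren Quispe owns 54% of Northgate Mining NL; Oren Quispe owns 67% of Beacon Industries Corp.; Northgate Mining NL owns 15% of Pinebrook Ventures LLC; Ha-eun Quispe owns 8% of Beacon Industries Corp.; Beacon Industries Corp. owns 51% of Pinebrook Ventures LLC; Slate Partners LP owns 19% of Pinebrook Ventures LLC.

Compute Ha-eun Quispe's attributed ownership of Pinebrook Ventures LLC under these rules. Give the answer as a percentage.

By sibling attribution (R2), Ha-eun Quispe is treated as also owning Oren Quispe's interest in Northgate Mining NL, giving 46% + 54% = 100%.
By sibling attribution (R2), Ha-eun Quispe is treated as also owning Oren Quispe's interest in Beacon Industries Corp, giving 8% + 67% = 75%.
By sibling attribution (R2), Ha-eun Quispe is treated as owning Oren Quispe's 14% interest in Pinebrook Ventures LLC.
Chain via Slate Partners LP (R3): 37% × 19% = 7.03% of Pinebrook Ventures LLC.
Chain via Northgate Mining NL (R3): 100% × 15% = 15% of Pinebrook Ventures LLC.
Chain via Beacon Industries Corp. (R3): 75% × 51% = 38.25% of Pinebrook Ventures LLC.
Direct interest in Pinebrook Ventures LLC: 14%.
Aggregating (R1): 7.03% + 15% + 38.25% + 14% = 74.28%.

74.28%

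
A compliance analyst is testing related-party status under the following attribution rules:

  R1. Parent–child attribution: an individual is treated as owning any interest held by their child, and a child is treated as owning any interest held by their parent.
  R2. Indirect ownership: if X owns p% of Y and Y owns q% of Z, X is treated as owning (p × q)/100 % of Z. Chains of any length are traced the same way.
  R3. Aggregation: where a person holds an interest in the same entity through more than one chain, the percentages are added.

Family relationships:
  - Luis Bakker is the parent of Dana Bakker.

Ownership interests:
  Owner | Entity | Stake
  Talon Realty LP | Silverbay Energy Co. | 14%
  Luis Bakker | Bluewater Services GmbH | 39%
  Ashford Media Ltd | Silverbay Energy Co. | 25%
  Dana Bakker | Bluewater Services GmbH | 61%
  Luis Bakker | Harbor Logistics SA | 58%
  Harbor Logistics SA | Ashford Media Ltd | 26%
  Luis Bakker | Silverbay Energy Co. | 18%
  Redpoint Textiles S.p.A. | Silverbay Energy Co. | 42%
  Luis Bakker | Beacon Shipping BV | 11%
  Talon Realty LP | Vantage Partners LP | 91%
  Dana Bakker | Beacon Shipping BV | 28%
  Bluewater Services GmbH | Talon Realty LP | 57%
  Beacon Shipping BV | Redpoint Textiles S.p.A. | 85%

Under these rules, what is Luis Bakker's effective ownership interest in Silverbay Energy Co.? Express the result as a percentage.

By parent–child attribution (R1), Luis Bakker is treated as also owning Dana Bakker's interest in Bluewater Services GmbH, giving 39% + 61% = 100%.
By parent–child attribution (R1), Luis Bakker is treated as also owning Dana Bakker's interest in Beacon Shipping BV, giving 11% + 28% = 39%.
Chain via Bluewater Services GmbH → Talon Realty LP (R2): 100% × 57% × 14% = 7.98% of Silverbay Energy Co.
Chain via Harbor Logistics SA → Ashford Media Ltd (R2): 58% × 26% × 25% = 3.77% of Silverbay Energy Co.
Chain via Beacon Shipping BV → Redpoint Textiles S.p.A. (R2): 39% × 85% × 42% = 13.923% of Silverbay Energy Co.
Direct interest in Silverbay Energy Co: 18%.
Aggregating (R3): 7.98% + 3.77% + 13.923% + 18% = 43.673%.

43.673%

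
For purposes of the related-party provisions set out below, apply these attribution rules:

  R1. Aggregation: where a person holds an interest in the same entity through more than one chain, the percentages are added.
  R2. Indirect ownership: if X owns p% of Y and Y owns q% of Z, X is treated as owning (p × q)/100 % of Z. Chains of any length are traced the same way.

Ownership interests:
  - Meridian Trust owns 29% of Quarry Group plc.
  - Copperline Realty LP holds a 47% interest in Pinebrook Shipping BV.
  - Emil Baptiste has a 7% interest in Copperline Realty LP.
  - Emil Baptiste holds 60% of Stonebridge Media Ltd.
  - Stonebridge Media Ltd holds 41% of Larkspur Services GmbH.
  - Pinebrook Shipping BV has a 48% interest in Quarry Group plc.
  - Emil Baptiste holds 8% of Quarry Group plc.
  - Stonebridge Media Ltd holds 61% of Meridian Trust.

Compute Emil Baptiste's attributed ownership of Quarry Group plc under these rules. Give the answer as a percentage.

Chain via Copperline Realty LP → Pinebrook Shipping BV (R2): 7% × 47% × 48% = 1.5792% of Quarry Group plc.
Chain via Stonebridge Media Ltd → Meridian Trust (R2): 60% × 61% × 29% = 10.614% of Quarry Group plc.
Direct interest in Quarry Group plc: 8%.
Aggregating (R1): 1.5792% + 10.614% + 8% = 20.1932%.

20.1932%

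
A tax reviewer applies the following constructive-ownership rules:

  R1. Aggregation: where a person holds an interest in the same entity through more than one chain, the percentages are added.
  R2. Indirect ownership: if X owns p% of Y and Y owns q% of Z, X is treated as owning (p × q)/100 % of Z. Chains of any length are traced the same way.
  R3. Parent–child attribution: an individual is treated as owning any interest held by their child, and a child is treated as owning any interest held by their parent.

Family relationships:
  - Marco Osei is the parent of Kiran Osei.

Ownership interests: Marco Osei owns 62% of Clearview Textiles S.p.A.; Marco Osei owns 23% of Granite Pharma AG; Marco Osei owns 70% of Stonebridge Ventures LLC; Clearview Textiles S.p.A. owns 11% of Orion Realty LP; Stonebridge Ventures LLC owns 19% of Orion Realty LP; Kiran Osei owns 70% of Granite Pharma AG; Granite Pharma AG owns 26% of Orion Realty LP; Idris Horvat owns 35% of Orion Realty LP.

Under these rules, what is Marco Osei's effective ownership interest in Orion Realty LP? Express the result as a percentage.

44.3%

By parent–child attribution (R3), Marco Osei is treated as also owning Kiran Osei's interest in Granite Pharma AG, giving 23% + 70% = 93%.
Chain via Stonebridge Ventures LLC (R2): 70% × 19% = 13.3% of Orion Realty LP.
Chain via Granite Pharma AG (R2): 93% × 26% = 24.18% of Orion Realty LP.
Chain via Clearview Textiles S.p.A. (R2): 62% × 11% = 6.82% of Orion Realty LP.
Aggregating (R1): 13.3% + 24.18% + 6.82% = 44.3%.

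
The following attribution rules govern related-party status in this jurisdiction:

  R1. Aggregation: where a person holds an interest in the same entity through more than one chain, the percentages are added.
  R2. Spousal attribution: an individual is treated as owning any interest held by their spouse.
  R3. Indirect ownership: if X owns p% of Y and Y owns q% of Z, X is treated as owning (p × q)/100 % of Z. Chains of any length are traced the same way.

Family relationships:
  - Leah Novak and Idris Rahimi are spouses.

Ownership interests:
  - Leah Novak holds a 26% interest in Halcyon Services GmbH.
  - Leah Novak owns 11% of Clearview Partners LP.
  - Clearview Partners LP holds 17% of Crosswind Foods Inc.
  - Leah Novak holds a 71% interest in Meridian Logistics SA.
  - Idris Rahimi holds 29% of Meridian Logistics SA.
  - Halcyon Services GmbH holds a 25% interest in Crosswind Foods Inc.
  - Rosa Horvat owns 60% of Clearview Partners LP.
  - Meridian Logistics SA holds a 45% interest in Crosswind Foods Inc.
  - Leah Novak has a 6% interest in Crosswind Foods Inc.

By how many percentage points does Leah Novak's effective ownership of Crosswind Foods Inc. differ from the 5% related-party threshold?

54.37

By spousal attribution (R2), Leah Novak is treated as also owning Idris Rahimi's interest in Meridian Logistics SA, giving 71% + 29% = 100%.
Chain via Meridian Logistics SA (R3): 100% × 45% = 45% of Crosswind Foods Inc.
Chain via Halcyon Services GmbH (R3): 26% × 25% = 6.5% of Crosswind Foods Inc.
Chain via Clearview Partners LP (R3): 11% × 17% = 1.87% of Crosswind Foods Inc.
Direct interest in Crosswind Foods Inc: 6%.
Aggregating (R1): 45% + 6.5% + 1.87% + 6% = 59.37%.
59.37% exceeds the 5% threshold by 54.37 percentage points.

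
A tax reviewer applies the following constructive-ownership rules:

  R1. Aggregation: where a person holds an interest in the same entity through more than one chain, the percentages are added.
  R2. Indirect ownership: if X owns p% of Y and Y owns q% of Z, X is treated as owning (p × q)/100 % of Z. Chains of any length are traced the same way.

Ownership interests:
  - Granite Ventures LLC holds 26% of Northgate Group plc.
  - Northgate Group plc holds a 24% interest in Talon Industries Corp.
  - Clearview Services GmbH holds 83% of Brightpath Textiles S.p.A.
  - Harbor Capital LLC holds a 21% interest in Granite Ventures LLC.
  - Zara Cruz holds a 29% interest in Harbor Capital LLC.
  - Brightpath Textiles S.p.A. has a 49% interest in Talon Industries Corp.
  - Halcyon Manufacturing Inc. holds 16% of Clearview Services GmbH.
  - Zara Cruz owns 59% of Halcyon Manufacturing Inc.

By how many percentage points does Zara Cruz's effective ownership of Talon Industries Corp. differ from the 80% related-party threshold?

Chain via Halcyon Manufacturing Inc. → Clearview Services GmbH → Brightpath Textiles S.p.A. (R2): 59% × 16% × 83% × 49% = 3.839248% of Talon Industries Corp.
Chain via Harbor Capital LLC → Granite Ventures LLC → Northgate Group plc (R2): 29% × 21% × 26% × 24% = 0.380016% of Talon Industries Corp.
Aggregating (R1): 3.839248% + 0.380016% = 4.219264%.
4.219264% falls short of the 80% threshold by 75.780736 percentage points.

75.780736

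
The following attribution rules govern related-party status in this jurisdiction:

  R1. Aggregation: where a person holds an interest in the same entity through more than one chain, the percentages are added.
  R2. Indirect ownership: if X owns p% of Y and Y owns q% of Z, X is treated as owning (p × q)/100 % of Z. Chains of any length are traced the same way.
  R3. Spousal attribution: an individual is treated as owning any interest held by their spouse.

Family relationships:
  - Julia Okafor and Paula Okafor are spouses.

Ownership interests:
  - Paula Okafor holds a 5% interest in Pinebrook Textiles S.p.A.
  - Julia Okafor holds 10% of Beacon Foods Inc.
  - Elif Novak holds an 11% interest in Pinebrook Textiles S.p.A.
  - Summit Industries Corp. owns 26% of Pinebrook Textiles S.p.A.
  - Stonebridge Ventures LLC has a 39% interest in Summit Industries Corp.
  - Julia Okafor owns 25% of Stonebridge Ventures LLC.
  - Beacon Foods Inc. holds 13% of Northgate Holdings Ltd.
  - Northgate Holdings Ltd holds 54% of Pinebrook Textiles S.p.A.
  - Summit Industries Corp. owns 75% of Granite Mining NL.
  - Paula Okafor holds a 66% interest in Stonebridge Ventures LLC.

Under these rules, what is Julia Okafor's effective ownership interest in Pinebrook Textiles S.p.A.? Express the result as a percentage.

By spousal attribution (R3), Julia Okafor is treated as also owning Paula Okafor's interest in Stonebridge Ventures LLC, giving 25% + 66% = 91%.
By spousal attribution (R3), Julia Okafor is treated as owning Paula Okafor's 5% interest in Pinebrook Textiles S.p.A.
Chain via Beacon Foods Inc. → Northgate Holdings Ltd (R2): 10% × 13% × 54% = 0.702% of Pinebrook Textiles S.p.A.
Chain via Stonebridge Ventures LLC → Summit Industries Corp. (R2): 91% × 39% × 26% = 9.2274% of Pinebrook Textiles S.p.A.
Direct interest in Pinebrook Textiles S.p.A: 5%.
Aggregating (R1): 0.702% + 9.2274% + 5% = 14.9294%.

14.9294%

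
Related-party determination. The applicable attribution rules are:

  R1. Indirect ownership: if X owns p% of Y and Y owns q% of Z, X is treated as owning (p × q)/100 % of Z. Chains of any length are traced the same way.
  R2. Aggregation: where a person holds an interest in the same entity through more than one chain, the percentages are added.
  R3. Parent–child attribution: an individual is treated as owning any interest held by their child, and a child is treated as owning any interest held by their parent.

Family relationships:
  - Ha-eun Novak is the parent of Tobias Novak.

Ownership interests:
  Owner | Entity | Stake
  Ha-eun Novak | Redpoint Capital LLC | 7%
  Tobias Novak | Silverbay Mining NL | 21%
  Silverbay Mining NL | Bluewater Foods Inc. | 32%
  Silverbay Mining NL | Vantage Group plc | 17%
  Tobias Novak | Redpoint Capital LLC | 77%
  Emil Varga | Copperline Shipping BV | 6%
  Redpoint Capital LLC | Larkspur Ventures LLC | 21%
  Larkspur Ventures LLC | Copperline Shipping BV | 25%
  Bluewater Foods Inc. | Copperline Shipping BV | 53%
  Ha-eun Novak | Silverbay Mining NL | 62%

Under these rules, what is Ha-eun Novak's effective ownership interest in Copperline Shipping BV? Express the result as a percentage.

By parent–child attribution (R3), Ha-eun Novak is treated as also owning Tobias Novak's interest in Redpoint Capital LLC, giving 7% + 77% = 84%.
By parent–child attribution (R3), Ha-eun Novak is treated as also owning Tobias Novak's interest in Silverbay Mining NL, giving 62% + 21% = 83%.
Chain via Redpoint Capital LLC → Larkspur Ventures LLC (R1): 84% × 21% × 25% = 4.41% of Copperline Shipping BV.
Chain via Silverbay Mining NL → Bluewater Foods Inc. (R1): 83% × 32% × 53% = 14.0768% of Copperline Shipping BV.
Aggregating (R2): 4.41% + 14.0768% = 18.4868%.

18.4868%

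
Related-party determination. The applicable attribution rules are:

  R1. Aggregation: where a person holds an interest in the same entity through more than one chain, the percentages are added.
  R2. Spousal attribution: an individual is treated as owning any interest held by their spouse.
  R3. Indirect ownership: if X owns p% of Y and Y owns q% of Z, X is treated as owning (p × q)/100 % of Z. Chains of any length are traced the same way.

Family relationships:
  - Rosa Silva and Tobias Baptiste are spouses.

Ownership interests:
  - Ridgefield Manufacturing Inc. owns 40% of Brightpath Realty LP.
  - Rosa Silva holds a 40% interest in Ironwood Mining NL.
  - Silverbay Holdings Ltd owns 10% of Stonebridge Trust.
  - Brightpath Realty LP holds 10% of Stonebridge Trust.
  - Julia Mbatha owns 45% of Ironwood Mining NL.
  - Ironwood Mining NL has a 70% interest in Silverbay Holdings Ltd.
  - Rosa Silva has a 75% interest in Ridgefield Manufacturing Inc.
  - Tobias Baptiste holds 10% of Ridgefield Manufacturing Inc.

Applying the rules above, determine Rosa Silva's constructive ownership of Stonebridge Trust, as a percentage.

6.2%

By spousal attribution (R2), Rosa Silva is treated as also owning Tobias Baptiste's interest in Ridgefield Manufacturing Inc, giving 75% + 10% = 85%.
Chain via Ridgefield Manufacturing Inc. → Brightpath Realty LP (R3): 85% × 40% × 10% = 3.4% of Stonebridge Trust.
Chain via Ironwood Mining NL → Silverbay Holdings Ltd (R3): 40% × 70% × 10% = 2.8% of Stonebridge Trust.
Aggregating (R1): 3.4% + 2.8% = 6.2%.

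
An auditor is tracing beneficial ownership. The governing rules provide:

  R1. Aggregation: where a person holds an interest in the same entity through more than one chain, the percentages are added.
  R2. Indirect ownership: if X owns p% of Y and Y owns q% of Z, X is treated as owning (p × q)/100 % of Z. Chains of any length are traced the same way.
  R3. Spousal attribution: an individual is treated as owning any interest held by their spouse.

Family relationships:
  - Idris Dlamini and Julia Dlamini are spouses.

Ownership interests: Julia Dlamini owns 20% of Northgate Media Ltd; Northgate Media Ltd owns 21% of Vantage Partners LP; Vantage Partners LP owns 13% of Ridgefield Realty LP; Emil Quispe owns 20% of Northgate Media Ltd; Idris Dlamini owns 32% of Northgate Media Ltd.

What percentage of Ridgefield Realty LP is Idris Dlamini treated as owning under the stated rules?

By spousal attribution (R3), Idris Dlamini is treated as also owning Julia Dlamini's interest in Northgate Media Ltd, giving 32% + 20% = 52%.
Chain via Northgate Media Ltd → Vantage Partners LP (R2): 52% × 21% × 13% = 1.4196% of Ridgefield Realty LP.

1.4196%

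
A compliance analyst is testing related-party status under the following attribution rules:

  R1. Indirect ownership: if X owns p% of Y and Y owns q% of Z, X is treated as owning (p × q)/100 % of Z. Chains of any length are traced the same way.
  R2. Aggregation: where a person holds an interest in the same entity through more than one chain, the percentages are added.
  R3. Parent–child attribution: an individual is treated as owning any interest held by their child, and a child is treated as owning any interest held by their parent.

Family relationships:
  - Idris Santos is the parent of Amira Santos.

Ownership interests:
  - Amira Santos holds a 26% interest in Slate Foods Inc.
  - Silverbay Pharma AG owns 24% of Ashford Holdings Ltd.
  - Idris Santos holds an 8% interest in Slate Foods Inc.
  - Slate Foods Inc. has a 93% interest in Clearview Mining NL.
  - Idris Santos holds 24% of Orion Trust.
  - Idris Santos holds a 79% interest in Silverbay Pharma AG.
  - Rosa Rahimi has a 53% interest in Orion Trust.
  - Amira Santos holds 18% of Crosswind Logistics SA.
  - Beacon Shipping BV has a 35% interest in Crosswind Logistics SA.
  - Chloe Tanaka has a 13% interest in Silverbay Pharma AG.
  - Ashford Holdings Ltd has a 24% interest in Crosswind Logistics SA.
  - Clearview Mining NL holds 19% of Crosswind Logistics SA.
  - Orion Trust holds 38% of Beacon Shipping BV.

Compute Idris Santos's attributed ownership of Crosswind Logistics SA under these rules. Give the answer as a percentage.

By parent–child attribution (R3), Idris Santos is treated as also owning Amira Santos's interest in Slate Foods Inc, giving 8% + 26% = 34%.
By parent–child attribution (R3), Idris Santos is treated as owning Amira Santos's 18% interest in Crosswind Logistics SA.
Chain via Orion Trust → Beacon Shipping BV (R1): 24% × 38% × 35% = 3.192% of Crosswind Logistics SA.
Chain via Slate Foods Inc. → Clearview Mining NL (R1): 34% × 93% × 19% = 6.0078% of Crosswind Logistics SA.
Chain via Silverbay Pharma AG → Ashford Holdings Ltd (R1): 79% × 24% × 24% = 4.5504% of Crosswind Logistics SA.
Direct interest in Crosswind Logistics SA: 18%.
Aggregating (R2): 3.192% + 6.0078% + 4.5504% + 18% = 31.7502%.

31.7502%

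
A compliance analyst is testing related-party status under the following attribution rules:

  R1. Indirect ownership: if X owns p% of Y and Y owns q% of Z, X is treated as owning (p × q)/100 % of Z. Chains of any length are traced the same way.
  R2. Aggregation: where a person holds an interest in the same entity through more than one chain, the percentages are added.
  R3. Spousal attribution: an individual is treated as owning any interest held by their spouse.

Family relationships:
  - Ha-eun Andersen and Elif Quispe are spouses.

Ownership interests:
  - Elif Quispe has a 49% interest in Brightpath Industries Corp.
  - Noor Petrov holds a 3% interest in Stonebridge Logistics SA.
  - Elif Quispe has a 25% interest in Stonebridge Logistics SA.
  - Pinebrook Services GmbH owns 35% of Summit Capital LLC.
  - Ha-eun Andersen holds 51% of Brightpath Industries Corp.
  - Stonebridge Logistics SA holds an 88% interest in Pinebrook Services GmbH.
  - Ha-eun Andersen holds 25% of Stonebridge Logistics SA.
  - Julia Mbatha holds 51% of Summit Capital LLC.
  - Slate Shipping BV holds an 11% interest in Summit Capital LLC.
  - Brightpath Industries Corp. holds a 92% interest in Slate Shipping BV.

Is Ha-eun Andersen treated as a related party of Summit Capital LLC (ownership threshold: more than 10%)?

Yes

By spousal attribution (R3), Ha-eun Andersen is treated as also owning Elif Quispe's interest in Brightpath Industries Corp, giving 51% + 49% = 100%.
By spousal attribution (R3), Ha-eun Andersen is treated as also owning Elif Quispe's interest in Stonebridge Logistics SA, giving 25% + 25% = 50%.
Chain via Brightpath Industries Corp. → Slate Shipping BV (R1): 100% × 92% × 11% = 10.12% of Summit Capital LLC.
Chain via Stonebridge Logistics SA → Pinebrook Services GmbH (R1): 50% × 88% × 35% = 15.4% of Summit Capital LLC.
Aggregating (R2): 10.12% + 15.4% = 25.52%.
25.52% exceeds the 10% threshold, so Ha-eun is a related party to Summit Capital LLC.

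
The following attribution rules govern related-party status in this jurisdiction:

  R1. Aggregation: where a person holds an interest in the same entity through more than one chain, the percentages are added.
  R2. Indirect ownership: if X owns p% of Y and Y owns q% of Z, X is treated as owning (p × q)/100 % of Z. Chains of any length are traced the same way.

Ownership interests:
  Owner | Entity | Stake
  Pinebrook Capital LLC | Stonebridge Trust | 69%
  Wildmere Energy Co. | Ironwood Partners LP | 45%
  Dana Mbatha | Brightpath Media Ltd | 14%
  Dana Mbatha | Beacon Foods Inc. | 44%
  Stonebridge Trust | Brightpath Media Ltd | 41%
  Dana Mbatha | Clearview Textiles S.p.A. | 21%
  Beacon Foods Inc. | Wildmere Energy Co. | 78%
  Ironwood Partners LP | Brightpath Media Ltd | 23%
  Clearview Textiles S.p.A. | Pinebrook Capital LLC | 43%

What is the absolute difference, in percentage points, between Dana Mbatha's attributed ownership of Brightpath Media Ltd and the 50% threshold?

29.893293

Chain via Beacon Foods Inc. → Wildmere Energy Co. → Ironwood Partners LP (R2): 44% × 78% × 45% × 23% = 3.55212% of Brightpath Media Ltd.
Chain via Clearview Textiles S.p.A. → Pinebrook Capital LLC → Stonebridge Trust (R2): 21% × 43% × 69% × 41% = 2.554587% of Brightpath Media Ltd.
Direct interest in Brightpath Media Ltd: 14%.
Aggregating (R1): 3.55212% + 2.554587% + 14% = 20.106707%.
20.106707% falls short of the 50% threshold by 29.893293 percentage points.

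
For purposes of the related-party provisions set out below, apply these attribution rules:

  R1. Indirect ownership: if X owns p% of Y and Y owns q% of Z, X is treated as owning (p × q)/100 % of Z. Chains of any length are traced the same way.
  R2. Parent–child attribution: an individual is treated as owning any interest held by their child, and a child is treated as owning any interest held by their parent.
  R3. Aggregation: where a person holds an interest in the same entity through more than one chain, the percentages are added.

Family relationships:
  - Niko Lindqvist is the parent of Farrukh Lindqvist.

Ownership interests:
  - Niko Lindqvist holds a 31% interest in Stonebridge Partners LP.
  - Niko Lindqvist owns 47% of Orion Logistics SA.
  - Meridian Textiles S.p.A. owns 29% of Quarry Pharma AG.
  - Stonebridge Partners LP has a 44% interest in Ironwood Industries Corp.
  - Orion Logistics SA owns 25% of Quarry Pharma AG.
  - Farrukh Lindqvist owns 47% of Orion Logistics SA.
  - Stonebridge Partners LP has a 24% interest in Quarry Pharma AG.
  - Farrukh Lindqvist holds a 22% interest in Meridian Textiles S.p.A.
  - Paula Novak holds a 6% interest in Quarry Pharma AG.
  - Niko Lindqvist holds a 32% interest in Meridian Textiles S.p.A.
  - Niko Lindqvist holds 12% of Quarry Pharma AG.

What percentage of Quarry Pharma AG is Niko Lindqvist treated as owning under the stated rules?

58.6%

By parent–child attribution (R2), Niko Lindqvist is treated as also owning Farrukh Lindqvist's interest in Meridian Textiles S.p.A, giving 32% + 22% = 54%.
By parent–child attribution (R2), Niko Lindqvist is treated as also owning Farrukh Lindqvist's interest in Orion Logistics SA, giving 47% + 47% = 94%.
Chain via Stonebridge Partners LP (R1): 31% × 24% = 7.44% of Quarry Pharma AG.
Chain via Meridian Textiles S.p.A. (R1): 54% × 29% = 15.66% of Quarry Pharma AG.
Chain via Orion Logistics SA (R1): 94% × 25% = 23.5% of Quarry Pharma AG.
Direct interest in Quarry Pharma AG: 12%.
Aggregating (R3): 7.44% + 15.66% + 23.5% + 12% = 58.6%.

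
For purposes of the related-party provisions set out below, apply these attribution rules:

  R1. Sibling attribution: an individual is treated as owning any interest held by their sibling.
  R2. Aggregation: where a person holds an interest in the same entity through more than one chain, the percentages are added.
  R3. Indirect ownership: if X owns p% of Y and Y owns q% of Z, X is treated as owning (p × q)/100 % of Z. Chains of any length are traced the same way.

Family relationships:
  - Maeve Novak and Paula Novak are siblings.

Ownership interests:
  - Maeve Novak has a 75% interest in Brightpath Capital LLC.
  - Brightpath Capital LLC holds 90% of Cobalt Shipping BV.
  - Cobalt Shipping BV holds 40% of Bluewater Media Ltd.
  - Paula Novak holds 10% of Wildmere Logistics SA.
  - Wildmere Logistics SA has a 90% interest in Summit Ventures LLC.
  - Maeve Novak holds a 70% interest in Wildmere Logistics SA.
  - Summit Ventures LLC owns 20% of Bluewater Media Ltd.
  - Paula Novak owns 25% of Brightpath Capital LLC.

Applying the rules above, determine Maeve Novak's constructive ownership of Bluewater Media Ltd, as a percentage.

By sibling attribution (R1), Maeve Novak is treated as also owning Paula Novak's interest in Wildmere Logistics SA, giving 70% + 10% = 80%.
By sibling attribution (R1), Maeve Novak is treated as also owning Paula Novak's interest in Brightpath Capital LLC, giving 75% + 25% = 100%.
Chain via Wildmere Logistics SA → Summit Ventures LLC (R3): 80% × 90% × 20% = 14.4% of Bluewater Media Ltd.
Chain via Brightpath Capital LLC → Cobalt Shipping BV (R3): 100% × 90% × 40% = 36% of Bluewater Media Ltd.
Aggregating (R2): 14.4% + 36% = 50.4%.

50.4%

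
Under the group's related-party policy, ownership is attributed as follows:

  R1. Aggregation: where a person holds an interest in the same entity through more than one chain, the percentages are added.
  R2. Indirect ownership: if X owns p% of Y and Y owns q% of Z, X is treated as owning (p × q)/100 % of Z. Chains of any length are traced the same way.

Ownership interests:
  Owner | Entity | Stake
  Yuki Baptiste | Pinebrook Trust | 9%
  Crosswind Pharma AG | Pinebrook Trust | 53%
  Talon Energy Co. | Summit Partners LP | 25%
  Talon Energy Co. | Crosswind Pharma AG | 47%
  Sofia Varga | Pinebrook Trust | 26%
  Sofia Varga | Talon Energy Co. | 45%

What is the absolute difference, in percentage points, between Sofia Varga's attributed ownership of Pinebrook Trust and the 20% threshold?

17.2095

Chain via Talon Energy Co. → Crosswind Pharma AG (R2): 45% × 47% × 53% = 11.2095% of Pinebrook Trust.
Direct interest in Pinebrook Trust: 26%.
Aggregating (R1): 11.2095% + 26% = 37.2095%.
37.2095% exceeds the 20% threshold by 17.2095 percentage points.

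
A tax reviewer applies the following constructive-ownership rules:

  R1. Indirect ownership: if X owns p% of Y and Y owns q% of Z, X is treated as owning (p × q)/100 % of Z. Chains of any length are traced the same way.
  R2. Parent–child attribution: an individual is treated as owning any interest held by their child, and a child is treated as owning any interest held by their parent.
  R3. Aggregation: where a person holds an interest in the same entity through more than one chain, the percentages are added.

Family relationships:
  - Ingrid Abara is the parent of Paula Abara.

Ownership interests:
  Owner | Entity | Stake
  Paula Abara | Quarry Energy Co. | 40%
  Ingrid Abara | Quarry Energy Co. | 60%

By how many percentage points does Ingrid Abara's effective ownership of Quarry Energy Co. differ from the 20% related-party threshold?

By parent–child attribution (R2), Ingrid Abara is treated as also owning Paula Abara's interest in Quarry Energy Co, giving 60% + 40% = 100%.
Direct interest in Quarry Energy Co: 100%.
100% exceeds the 20% threshold by 80 percentage points.

80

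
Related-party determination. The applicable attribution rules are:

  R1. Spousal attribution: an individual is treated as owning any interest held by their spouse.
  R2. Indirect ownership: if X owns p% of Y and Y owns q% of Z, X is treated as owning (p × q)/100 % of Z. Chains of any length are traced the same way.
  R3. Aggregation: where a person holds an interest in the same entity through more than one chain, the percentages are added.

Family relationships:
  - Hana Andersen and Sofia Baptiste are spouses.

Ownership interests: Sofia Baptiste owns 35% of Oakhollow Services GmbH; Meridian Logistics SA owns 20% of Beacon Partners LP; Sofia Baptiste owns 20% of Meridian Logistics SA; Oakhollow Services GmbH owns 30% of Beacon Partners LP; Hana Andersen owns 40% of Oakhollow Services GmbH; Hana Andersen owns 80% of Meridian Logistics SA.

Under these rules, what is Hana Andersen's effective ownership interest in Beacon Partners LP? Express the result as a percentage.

42.5%

By spousal attribution (R1), Hana Andersen is treated as also owning Sofia Baptiste's interest in Oakhollow Services GmbH, giving 40% + 35% = 75%.
By spousal attribution (R1), Hana Andersen is treated as also owning Sofia Baptiste's interest in Meridian Logistics SA, giving 80% + 20% = 100%.
Chain via Oakhollow Services GmbH (R2): 75% × 30% = 22.5% of Beacon Partners LP.
Chain via Meridian Logistics SA (R2): 100% × 20% = 20% of Beacon Partners LP.
Aggregating (R3): 22.5% + 20% = 42.5%.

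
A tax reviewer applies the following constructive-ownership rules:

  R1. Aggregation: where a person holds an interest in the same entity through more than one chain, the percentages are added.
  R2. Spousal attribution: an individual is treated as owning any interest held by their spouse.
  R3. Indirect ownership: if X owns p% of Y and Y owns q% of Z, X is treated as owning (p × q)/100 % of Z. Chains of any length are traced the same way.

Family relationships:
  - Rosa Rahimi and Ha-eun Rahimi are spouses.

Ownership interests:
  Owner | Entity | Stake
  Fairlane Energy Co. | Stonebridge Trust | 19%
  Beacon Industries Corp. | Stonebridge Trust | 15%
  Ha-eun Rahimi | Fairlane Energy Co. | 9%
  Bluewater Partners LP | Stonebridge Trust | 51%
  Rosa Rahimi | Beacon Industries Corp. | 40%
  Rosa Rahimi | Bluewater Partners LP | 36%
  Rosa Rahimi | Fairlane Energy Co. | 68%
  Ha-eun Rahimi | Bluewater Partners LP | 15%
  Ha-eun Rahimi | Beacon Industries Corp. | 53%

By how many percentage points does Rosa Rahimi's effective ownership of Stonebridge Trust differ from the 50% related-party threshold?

By spousal attribution (R2), Rosa Rahimi is treated as also owning Ha-eun Rahimi's interest in Bluewater Partners LP, giving 36% + 15% = 51%.
By spousal attribution (R2), Rosa Rahimi is treated as also owning Ha-eun Rahimi's interest in Fairlane Energy Co, giving 68% + 9% = 77%.
By spousal attribution (R2), Rosa Rahimi is treated as also owning Ha-eun Rahimi's interest in Beacon Industries Corp, giving 40% + 53% = 93%.
Chain via Bluewater Partners LP (R3): 51% × 51% = 26.01% of Stonebridge Trust.
Chain via Fairlane Energy Co. (R3): 77% × 19% = 14.63% of Stonebridge Trust.
Chain via Beacon Industries Corp. (R3): 93% × 15% = 13.95% of Stonebridge Trust.
Aggregating (R1): 26.01% + 14.63% + 13.95% = 54.59%.
54.59% exceeds the 50% threshold by 4.59 percentage points.

4.59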